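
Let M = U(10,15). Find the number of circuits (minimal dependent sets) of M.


In U(10,15), circuits are the (11)-element subsets.
Any set of 11 elements is dependent, and removing any one element gives
an independent set of size 10, so it is a minimal dependent set.
Number of circuits = C(15,11) = 1365.

1365


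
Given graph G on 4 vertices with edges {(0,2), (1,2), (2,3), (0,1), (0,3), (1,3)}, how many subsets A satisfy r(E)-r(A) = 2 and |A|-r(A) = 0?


R(x,y) = sum over A in 2^E of x^(r(E)-r(A)) * y^(|A|-r(A)).
G has 4 vertices, 6 edges. r(E) = 3.
Enumerate all 2^6 = 64 subsets.
Count subsets with r(E)-r(A)=2 and |A|-r(A)=0: 6.

6


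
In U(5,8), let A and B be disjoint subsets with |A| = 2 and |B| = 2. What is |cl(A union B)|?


|A union B| = 2 + 2 = 4 (disjoint).
In U(5,8), cl(S) = S if |S| < 5, else cl(S) = E.
Since 4 < 5, cl(A union B) = A union B.
|cl(A union B)| = 4.

4


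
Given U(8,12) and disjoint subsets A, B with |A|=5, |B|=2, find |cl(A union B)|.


|A union B| = 5 + 2 = 7 (disjoint).
In U(8,12), cl(S) = S if |S| < 8, else cl(S) = E.
Since 7 < 8, cl(A union B) = A union B.
|cl(A union B)| = 7.

7


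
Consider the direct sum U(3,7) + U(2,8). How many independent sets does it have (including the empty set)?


For a direct sum, |I(M1+M2)| = |I(M1)| * |I(M2)|.
|I(U(3,7))| = sum C(7,k) for k=0..3 = 64.
|I(U(2,8))| = sum C(8,k) for k=0..2 = 37.
Total = 64 * 37 = 2368.

2368


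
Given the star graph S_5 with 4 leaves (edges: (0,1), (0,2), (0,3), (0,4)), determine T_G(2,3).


A star on 5 vertices is a tree with 4 edges.
T(x,y) = x^(4) for any tree.
T(2,3) = 2^4 = 16.

16


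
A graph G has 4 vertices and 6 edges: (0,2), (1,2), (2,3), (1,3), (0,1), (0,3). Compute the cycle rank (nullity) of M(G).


Cycle rank (nullity) = |E| - r(M) = |E| - (|V| - c).
|E| = 6, |V| = 4, c = 1.
Nullity = 6 - (4 - 1) = 6 - 3 = 3.

3


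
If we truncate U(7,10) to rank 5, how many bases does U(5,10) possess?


Truncating U(7,10) to rank 5 gives U(5,10).
Bases of U(5,10) are all 5-element subsets of 10 elements.
Number of bases = C(10,5) = 252.

252


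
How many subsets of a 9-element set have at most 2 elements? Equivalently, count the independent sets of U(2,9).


Independent sets of U(2,9) are all subsets of size <= 2.
Count = C(9,0) + C(9,1) + C(9,2)
     = 1 + 9 + 36
     = 46.

46


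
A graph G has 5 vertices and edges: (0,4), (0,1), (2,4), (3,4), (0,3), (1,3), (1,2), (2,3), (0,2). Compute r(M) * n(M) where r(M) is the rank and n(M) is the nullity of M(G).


r(M) = |V| - c = 5 - 1 = 4.
nullity = |E| - r(M) = 9 - 4 = 5.
Product = 4 * 5 = 20.

20


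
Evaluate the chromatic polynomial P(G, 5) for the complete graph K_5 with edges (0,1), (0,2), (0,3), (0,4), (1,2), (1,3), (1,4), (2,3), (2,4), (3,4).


P(K_5, k) = k(k-1)(k-2)...(k-4).
P(5) = (5) * (4) * (3) * (2) * (1) = 120.

120


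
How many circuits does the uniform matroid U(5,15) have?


In U(5,15), circuits are the (6)-element subsets.
Any set of 6 elements is dependent, and removing any one element gives
an independent set of size 5, so it is a minimal dependent set.
Number of circuits = C(15,6) = 5005.

5005


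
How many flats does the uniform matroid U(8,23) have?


Flats of U(8,23): every subset of size < 8 is a flat, plus E itself.
Count = C(23,0) + C(23,1) + C(23,2) + C(23,3) + C(23,4) + C(23,5) + C(23,6) + C(23,7) + 1
     = 1 + 23 + 253 + 1771 + 8855 + 33649 + 100947 + 245157 + 1
     = 390657.

390657


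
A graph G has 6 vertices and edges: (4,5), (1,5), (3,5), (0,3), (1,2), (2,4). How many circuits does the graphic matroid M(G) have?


A circuit in a graphic matroid = edge set of a simple cycle.
G has 6 vertices and 6 edges.
Enumerating all minimal edge subsets forming cycles...
Total circuits found: 1.

1


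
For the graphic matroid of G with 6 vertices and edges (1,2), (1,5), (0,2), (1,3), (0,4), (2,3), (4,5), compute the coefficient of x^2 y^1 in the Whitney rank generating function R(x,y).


R(x,y) = sum over A in 2^E of x^(r(E)-r(A)) * y^(|A|-r(A)).
G has 6 vertices, 7 edges. r(E) = 5.
Enumerate all 2^7 = 128 subsets.
Count subsets with r(E)-r(A)=2 and |A|-r(A)=1: 4.

4


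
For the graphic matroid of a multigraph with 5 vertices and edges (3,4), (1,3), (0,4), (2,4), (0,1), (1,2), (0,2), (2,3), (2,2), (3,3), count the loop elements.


In a graphic matroid, a loop is a self-loop edge (u,u) with rank 0.
Examining all 10 edges for self-loops...
Self-loops found: (2,2), (3,3)
Number of loops = 2.

2


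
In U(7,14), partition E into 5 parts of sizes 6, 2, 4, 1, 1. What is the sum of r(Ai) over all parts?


r(Ai) = min(|Ai|, 7) for each part.
Sum = min(6,7) + min(2,7) + min(4,7) + min(1,7) + min(1,7)
    = 6 + 2 + 4 + 1 + 1
    = 14.

14


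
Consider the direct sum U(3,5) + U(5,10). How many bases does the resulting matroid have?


Bases of a direct sum M1 + M2: |B| = |B(M1)| * |B(M2)|.
|B(U(3,5))| = C(5,3) = 10.
|B(U(5,10))| = C(10,5) = 252.
Total bases = 10 * 252 = 2520.

2520


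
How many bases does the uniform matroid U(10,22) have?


Bases of U(10,22) are all 10-element subsets of the 22-element ground set.
Number of bases = C(22,10).
(22 choose 10) = 646646.

646646


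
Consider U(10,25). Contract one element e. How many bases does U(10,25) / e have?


Contracting e from U(10,25) gives U(9,24).
Bases of U(9,24) = C(24,9) = 24! / (9! * 15!) = 1307504.

1307504


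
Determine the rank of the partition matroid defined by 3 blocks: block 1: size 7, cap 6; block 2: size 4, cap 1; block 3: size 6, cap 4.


Rank of a partition matroid = sum of min(|Si|, ci) for each block.
= min(7,6) + min(4,1) + min(6,4)
= 6 + 1 + 4
= 11.

11


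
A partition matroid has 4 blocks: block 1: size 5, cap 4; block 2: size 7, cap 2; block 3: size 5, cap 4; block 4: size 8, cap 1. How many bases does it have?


A basis picks exactly ci elements from block i.
Number of bases = product of C(|Si|, ci).
= C(5,4) * C(7,2) * C(5,4) * C(8,1)
= 5 * 21 * 5 * 8
= 4200.

4200


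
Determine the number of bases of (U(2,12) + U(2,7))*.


(M1+M2)* = M1* + M2*.
M1* = U(10,12), bases: C(12,10) = 66.
M2* = U(5,7), bases: C(7,5) = 21.
|B(M*)| = 66 * 21 = 1386.

1386


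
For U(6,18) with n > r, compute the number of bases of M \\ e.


Deleting e from U(6,18) gives U(6,17) since n > r.
Bases of U(6,17) = (17 choose 6) = 12376.

12376


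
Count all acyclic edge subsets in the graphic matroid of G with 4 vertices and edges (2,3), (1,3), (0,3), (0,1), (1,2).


An independent set in a graphic matroid is an acyclic edge subset.
G has 4 vertices and 5 edges.
Enumerate all 2^5 = 32 subsets, checking for acyclicity.
Total independent sets = 24.

24


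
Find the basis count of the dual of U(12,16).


The dual of U(r,n) is U(n-r, n) = U(4,16).
Bases of U(4,16) are all (4)-element subsets.
|B(M*)| = C(16,4) = 16! / (4! * 12!) = 1820.

1820


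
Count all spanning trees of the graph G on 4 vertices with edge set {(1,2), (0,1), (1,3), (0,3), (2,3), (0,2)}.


By Kirchhoff's matrix tree theorem, the number of spanning trees equals
the determinant of any cofactor of the Laplacian matrix L.
G has 4 vertices and 6 edges.
Computing the (3 x 3) cofactor determinant gives 16.

16


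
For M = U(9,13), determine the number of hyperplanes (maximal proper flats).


Hyperplanes of U(9,13) are flats of rank 8.
In a uniform matroid, these are exactly the (8)-element subsets.
Count = (13 choose 8) = 1287.

1287


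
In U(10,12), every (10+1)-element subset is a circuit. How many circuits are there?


In U(10,12), circuits are the (11)-element subsets.
Any set of 11 elements is dependent, and removing any one element gives
an independent set of size 10, so it is a minimal dependent set.
Number of circuits = C(12,11) = 12.

12


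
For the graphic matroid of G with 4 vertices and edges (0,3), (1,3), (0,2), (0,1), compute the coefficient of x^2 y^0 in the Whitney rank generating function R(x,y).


R(x,y) = sum over A in 2^E of x^(r(E)-r(A)) * y^(|A|-r(A)).
G has 4 vertices, 4 edges. r(E) = 3.
Enumerate all 2^4 = 16 subsets.
Count subsets with r(E)-r(A)=2 and |A|-r(A)=0: 4.

4


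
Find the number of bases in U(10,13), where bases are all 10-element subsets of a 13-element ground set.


Bases of U(10,13) are all 10-element subsets of the 13-element ground set.
Number of bases = C(13,10).
C(13,10) = 13! / (10! * 3!) = 286.

286


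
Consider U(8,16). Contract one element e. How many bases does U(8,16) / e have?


Contracting e from U(8,16) gives U(7,15).
Bases of U(7,15) = C(15,7) = 15! / (7! * 8!) = 6435.

6435


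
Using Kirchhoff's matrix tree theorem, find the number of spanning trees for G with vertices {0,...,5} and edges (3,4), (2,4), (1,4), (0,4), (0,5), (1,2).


By Kirchhoff's matrix tree theorem, the number of spanning trees equals
the determinant of any cofactor of the Laplacian matrix L.
G has 6 vertices and 6 edges.
Computing the (5 x 5) cofactor determinant gives 3.

3


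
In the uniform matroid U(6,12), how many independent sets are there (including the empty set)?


Independent sets of U(6,12) are all subsets of size <= 6.
Count = (12 choose 0) + (12 choose 1) + (12 choose 2) + (12 choose 3) + (12 choose 4) + (12 choose 5) + (12 choose 6)
     = 1 + 12 + 66 + 220 + 495 + 792 + 924
     = 2510.

2510


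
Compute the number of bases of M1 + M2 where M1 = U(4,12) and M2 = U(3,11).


Bases of a direct sum M1 + M2: |B| = |B(M1)| * |B(M2)|.
|B(U(4,12))| = C(12,4) = 495.
|B(U(3,11))| = C(11,3) = 165.
Total bases = 495 * 165 = 81675.

81675


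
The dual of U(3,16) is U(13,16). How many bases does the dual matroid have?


The dual of U(r,n) is U(n-r, n) = U(13,16).
Bases of U(13,16) are all (13)-element subsets.
|B(M*)| = C(16,13) = 560.

560


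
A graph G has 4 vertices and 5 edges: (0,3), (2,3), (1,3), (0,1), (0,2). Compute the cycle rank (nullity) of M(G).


Cycle rank (nullity) = |E| - r(M) = |E| - (|V| - c).
|E| = 5, |V| = 4, c = 1.
Nullity = 5 - (4 - 1) = 5 - 3 = 2.

2


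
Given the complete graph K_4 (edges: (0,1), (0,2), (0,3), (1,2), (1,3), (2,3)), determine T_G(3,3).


T(K_4; x,y) = x^3 + 3x^2 + 4xy + 2x + y^3 + 3y^2 + 2y.
Substituting x=3, y=3:
= 27 + 27 + 36 + 6 + 27 + 27 + 6
= 156.

156


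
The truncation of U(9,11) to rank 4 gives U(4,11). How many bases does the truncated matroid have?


Truncating U(9,11) to rank 4 gives U(4,11).
Bases of U(4,11) are all 4-element subsets of 11 elements.
Number of bases = C(11,4) = 11! / (4! * 7!) = 330.

330


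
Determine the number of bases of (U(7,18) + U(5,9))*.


(M1+M2)* = M1* + M2*.
M1* = U(11,18), bases: C(18,11) = 31824.
M2* = U(4,9), bases: C(9,4) = 126.
|B(M*)| = 31824 * 126 = 4009824.

4009824


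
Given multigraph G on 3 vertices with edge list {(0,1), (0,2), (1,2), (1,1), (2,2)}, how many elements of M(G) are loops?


In a graphic matroid, a loop is a self-loop edge (u,u) with rank 0.
Examining all 5 edges for self-loops...
Self-loops found: (1,1), (2,2)
Number of loops = 2.

2


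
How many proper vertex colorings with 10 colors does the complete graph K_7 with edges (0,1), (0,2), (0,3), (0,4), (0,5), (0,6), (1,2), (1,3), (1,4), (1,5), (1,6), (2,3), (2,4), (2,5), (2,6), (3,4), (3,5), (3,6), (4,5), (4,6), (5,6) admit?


P(K_7, k) = k(k-1)(k-2)...(k-6).
P(10) = (10) * (9) * (8) * (7) * (6) * (5) * (4) = 604800.

604800


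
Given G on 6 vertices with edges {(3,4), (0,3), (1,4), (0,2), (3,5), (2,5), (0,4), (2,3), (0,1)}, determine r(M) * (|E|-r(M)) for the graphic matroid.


r(M) = |V| - c = 6 - 1 = 5.
nullity = |E| - r(M) = 9 - 5 = 4.
Product = 5 * 4 = 20.

20


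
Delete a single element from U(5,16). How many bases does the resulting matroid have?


Deleting e from U(5,16) gives U(5,15) since n > r.
Bases of U(5,15) = (15 choose 5) = 3003.

3003


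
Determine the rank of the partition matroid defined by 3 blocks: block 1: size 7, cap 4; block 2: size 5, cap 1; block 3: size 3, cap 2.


Rank of a partition matroid = sum of min(|Si|, ci) for each block.
= min(7,4) + min(5,1) + min(3,2)
= 4 + 1 + 2
= 7.

7


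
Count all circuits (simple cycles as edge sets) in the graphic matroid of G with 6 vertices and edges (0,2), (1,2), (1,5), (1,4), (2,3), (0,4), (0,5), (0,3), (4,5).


A circuit in a graphic matroid = edge set of a simple cycle.
G has 6 vertices and 9 edges.
Enumerating all minimal edge subsets forming cycles...
Total circuits found: 12.

12


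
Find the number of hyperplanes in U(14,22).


Hyperplanes of U(14,22) are flats of rank 13.
In a uniform matroid, these are exactly the (13)-element subsets.
Count = (22 choose 13) = 497420.

497420


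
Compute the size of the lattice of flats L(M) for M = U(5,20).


Flats of U(5,20): every subset of size < 5 is a flat, plus E itself.
Count = (20 choose 0) + (20 choose 1) + (20 choose 2) + (20 choose 3) + (20 choose 4) + 1
     = 1 + 20 + 190 + 1140 + 4845 + 1
     = 6197.

6197


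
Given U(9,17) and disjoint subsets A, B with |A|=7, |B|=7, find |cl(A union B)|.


|A union B| = 7 + 7 = 14 (disjoint).
In U(9,17), cl(S) = S if |S| < 9, else cl(S) = E.
Since 14 >= 9, cl(A union B) = E.
|cl(A union B)| = 17.

17


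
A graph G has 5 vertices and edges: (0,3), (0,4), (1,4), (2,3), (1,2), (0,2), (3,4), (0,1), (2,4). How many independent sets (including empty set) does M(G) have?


An independent set in a graphic matroid is an acyclic edge subset.
G has 5 vertices and 9 edges.
Enumerate all 2^9 = 512 subsets, checking for acyclicity.
Total independent sets = 198.

198


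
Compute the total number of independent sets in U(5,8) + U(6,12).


For a direct sum, |I(M1+M2)| = |I(M1)| * |I(M2)|.
|I(U(5,8))| = sum C(8,k) for k=0..5 = 219.
|I(U(6,12))| = sum C(12,k) for k=0..6 = 2510.
Total = 219 * 2510 = 549690.

549690


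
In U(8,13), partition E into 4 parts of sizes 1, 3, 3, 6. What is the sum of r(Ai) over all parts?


r(Ai) = min(|Ai|, 8) for each part.
Sum = min(1,8) + min(3,8) + min(3,8) + min(6,8)
    = 1 + 3 + 3 + 6
    = 13.

13


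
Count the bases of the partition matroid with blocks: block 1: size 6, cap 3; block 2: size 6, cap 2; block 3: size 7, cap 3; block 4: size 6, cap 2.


A basis picks exactly ci elements from block i.
Number of bases = product of C(|Si|, ci).
= C(6,3) * C(6,2) * C(7,3) * C(6,2)
= 20 * 15 * 35 * 15
= 157500.

157500


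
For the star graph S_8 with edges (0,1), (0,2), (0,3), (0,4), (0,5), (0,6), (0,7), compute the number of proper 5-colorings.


P(tree, k) = k * (k-1)^(7) for any tree on 8 vertices.
P(5) = 5 * 4^7 = 5 * 16384 = 81920.

81920


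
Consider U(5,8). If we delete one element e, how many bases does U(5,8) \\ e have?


Deleting e from U(5,8) gives U(5,7) since n > r.
Bases of U(5,7) = C(7,5) = 21.

21


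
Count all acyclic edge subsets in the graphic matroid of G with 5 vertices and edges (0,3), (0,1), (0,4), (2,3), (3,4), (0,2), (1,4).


An independent set in a graphic matroid is an acyclic edge subset.
G has 5 vertices and 7 edges.
Enumerate all 2^7 = 128 subsets, checking for acyclicity.
Total independent sets = 82.

82


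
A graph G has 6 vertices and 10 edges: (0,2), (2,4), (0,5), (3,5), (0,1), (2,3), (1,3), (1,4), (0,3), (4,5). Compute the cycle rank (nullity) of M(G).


Cycle rank (nullity) = |E| - r(M) = |E| - (|V| - c).
|E| = 10, |V| = 6, c = 1.
Nullity = 10 - (6 - 1) = 10 - 5 = 5.

5


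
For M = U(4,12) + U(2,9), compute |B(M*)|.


(M1+M2)* = M1* + M2*.
M1* = U(8,12), bases: C(12,8) = 495.
M2* = U(7,9), bases: C(9,7) = 36.
|B(M*)| = 495 * 36 = 17820.

17820


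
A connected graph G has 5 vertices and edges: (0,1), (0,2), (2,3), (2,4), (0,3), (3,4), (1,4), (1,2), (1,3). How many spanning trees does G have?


By Kirchhoff's matrix tree theorem, the number of spanning trees equals
the determinant of any cofactor of the Laplacian matrix L.
G has 5 vertices and 9 edges.
Computing the (4 x 4) cofactor determinant gives 75.

75


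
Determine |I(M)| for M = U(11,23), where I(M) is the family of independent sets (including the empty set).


Independent sets of U(11,23) are all subsets of size <= 11.
Count = (23 choose 0) + (23 choose 1) + (23 choose 2) + (23 choose 3) + (23 choose 4) + (23 choose 5) + (23 choose 6) + (23 choose 7) + (23 choose 8) + (23 choose 9) + (23 choose 10) + (23 choose 11)
     = 1 + 23 + 253 + 1771 + 8855 + 33649 + 100947 + 245157 + 490314 + 817190 + 1144066 + 1352078
     = 4194304.

4194304


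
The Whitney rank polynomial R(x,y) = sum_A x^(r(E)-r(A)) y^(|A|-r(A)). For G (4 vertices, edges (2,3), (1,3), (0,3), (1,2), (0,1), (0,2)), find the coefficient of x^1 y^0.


R(x,y) = sum over A in 2^E of x^(r(E)-r(A)) * y^(|A|-r(A)).
G has 4 vertices, 6 edges. r(E) = 3.
Enumerate all 2^6 = 64 subsets.
Count subsets with r(E)-r(A)=1 and |A|-r(A)=0: 15.

15


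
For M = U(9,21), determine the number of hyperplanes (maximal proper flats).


Hyperplanes of U(9,21) are flats of rank 8.
In a uniform matroid, these are exactly the (8)-element subsets.
Count = C(21,8) = 21! / (8! * 13!) = 203490.

203490


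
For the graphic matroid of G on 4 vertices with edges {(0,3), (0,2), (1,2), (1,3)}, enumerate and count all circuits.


A circuit in a graphic matroid = edge set of a simple cycle.
G has 4 vertices and 4 edges.
Enumerating all minimal edge subsets forming cycles...
Total circuits found: 1.

1


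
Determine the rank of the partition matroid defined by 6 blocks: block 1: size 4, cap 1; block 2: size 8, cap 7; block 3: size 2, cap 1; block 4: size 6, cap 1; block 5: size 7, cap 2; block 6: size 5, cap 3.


Rank of a partition matroid = sum of min(|Si|, ci) for each block.
= min(4,1) + min(8,7) + min(2,1) + min(6,1) + min(7,2) + min(5,3)
= 1 + 7 + 1 + 1 + 2 + 3
= 15.

15


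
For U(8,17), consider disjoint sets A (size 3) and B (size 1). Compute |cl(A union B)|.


|A union B| = 3 + 1 = 4 (disjoint).
In U(8,17), cl(S) = S if |S| < 8, else cl(S) = E.
Since 4 < 8, cl(A union B) = A union B.
|cl(A union B)| = 4.

4


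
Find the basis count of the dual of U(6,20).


The dual of U(r,n) is U(n-r, n) = U(14,20).
Bases of U(14,20) are all (14)-element subsets.
|B(M*)| = C(20,14) = 38760.

38760


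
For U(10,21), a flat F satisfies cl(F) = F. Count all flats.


Flats of U(10,21): every subset of size < 10 is a flat, plus E itself.
Count = C(21,0) + C(21,1) + C(21,2) + C(21,3) + C(21,4) + C(21,5) + C(21,6) + C(21,7) + C(21,8) + C(21,9) + 1
     = 1 + 21 + 210 + 1330 + 5985 + 20349 + 54264 + 116280 + 203490 + 293930 + 1
     = 695861.

695861


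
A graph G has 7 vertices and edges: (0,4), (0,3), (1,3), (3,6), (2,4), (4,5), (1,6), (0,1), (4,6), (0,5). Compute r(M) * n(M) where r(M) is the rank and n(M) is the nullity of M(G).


r(M) = |V| - c = 7 - 1 = 6.
nullity = |E| - r(M) = 10 - 6 = 4.
Product = 6 * 4 = 24.

24


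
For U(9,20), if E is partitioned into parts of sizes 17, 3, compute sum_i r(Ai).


r(Ai) = min(|Ai|, 9) for each part.
Sum = min(17,9) + min(3,9)
    = 9 + 3
    = 12.

12


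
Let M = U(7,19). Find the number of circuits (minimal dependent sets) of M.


In U(7,19), circuits are the (8)-element subsets.
Any set of 8 elements is dependent, and removing any one element gives
an independent set of size 7, so it is a minimal dependent set.
Number of circuits = C(19,8) = 19! / (8! * 11!) = 75582.

75582


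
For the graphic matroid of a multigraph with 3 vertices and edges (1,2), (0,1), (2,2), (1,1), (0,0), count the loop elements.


In a graphic matroid, a loop is a self-loop edge (u,u) with rank 0.
Examining all 5 edges for self-loops...
Self-loops found: (2,2), (1,1), (0,0)
Number of loops = 3.

3


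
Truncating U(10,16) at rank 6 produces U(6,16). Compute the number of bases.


Truncating U(10,16) to rank 6 gives U(6,16).
Bases of U(6,16) are all 6-element subsets of 16 elements.
Number of bases = C(16,6) = 8008.

8008


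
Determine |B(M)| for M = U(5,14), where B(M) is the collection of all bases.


Bases of U(5,14) are all 5-element subsets of the 14-element ground set.
Number of bases = C(14,5).
C(14,5) = 2002.

2002


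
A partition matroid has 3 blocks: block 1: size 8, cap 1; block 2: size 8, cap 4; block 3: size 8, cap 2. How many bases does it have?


A basis picks exactly ci elements from block i.
Number of bases = product of C(|Si|, ci).
= C(8,1) * C(8,4) * C(8,2)
= 8 * 70 * 28
= 15680.

15680


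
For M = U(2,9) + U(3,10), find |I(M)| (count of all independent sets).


For a direct sum, |I(M1+M2)| = |I(M1)| * |I(M2)|.
|I(U(2,9))| = sum C(9,k) for k=0..2 = 46.
|I(U(3,10))| = sum C(10,k) for k=0..3 = 176.
Total = 46 * 176 = 8096.

8096


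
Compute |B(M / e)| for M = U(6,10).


Contracting e from U(6,10) gives U(5,9).
Bases of U(5,9) = C(9,5) = 126.

126


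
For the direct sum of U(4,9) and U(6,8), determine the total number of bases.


Bases of a direct sum M1 + M2: |B| = |B(M1)| * |B(M2)|.
|B(U(4,9))| = C(9,4) = 126.
|B(U(6,8))| = C(8,6) = 28.
Total bases = 126 * 28 = 3528.

3528


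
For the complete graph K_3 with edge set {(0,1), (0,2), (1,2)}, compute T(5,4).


T(K_3; x,y) = x^2 + x + y.
T(5,4) = 25 + 5 + 4 = 34.

34


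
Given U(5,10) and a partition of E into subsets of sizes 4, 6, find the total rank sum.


r(Ai) = min(|Ai|, 5) for each part.
Sum = min(4,5) + min(6,5)
    = 4 + 5
    = 9.

9


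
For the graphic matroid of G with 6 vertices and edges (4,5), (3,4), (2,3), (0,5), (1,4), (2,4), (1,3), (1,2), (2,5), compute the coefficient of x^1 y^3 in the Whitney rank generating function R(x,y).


R(x,y) = sum over A in 2^E of x^(r(E)-r(A)) * y^(|A|-r(A)).
G has 6 vertices, 9 edges. r(E) = 5.
Enumerate all 2^9 = 512 subsets.
Count subsets with r(E)-r(A)=1 and |A|-r(A)=3: 9.

9


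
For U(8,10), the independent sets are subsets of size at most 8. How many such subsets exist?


Independent sets of U(8,10) are all subsets of size <= 8.
Count = C(10,0) + C(10,1) + C(10,2) + C(10,3) + C(10,4) + C(10,5) + C(10,6) + C(10,7) + C(10,8)
     = 1 + 10 + 45 + 120 + 210 + 252 + 210 + 120 + 45
     = 1013.

1013


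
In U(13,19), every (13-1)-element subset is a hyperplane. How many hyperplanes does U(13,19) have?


Hyperplanes of U(13,19) are flats of rank 12.
In a uniform matroid, these are exactly the (12)-element subsets.
Count = C(19,12) = 19! / (12! * 7!) = 50388.

50388


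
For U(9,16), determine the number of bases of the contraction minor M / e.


Contracting e from U(9,16) gives U(8,15).
Bases of U(8,15) = (15 choose 8) = 6435.

6435


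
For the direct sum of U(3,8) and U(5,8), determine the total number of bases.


Bases of a direct sum M1 + M2: |B| = |B(M1)| * |B(M2)|.
|B(U(3,8))| = C(8,3) = 56.
|B(U(5,8))| = C(8,5) = 56.
Total bases = 56 * 56 = 3136.

3136


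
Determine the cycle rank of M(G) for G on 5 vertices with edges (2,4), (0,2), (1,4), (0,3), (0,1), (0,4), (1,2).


Cycle rank (nullity) = |E| - r(M) = |E| - (|V| - c).
|E| = 7, |V| = 5, c = 1.
Nullity = 7 - (5 - 1) = 7 - 4 = 3.

3


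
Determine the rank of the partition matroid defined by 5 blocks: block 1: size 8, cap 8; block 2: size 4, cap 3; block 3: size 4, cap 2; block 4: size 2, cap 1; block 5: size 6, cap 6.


Rank of a partition matroid = sum of min(|Si|, ci) for each block.
= min(8,8) + min(4,3) + min(4,2) + min(2,1) + min(6,6)
= 8 + 3 + 2 + 1 + 6
= 20.

20


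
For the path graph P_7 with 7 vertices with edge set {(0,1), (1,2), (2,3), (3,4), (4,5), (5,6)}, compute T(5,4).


A path on 7 vertices is a tree with 6 edges.
T(x,y) = x^(6) for any tree.
T(5,4) = 5^6 = 15625.

15625


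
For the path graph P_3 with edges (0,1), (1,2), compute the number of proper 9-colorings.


P(P_3, k) = k * (k-1)^(2).
P(9) = 9 * 8^2 = 9 * 64 = 576.

576


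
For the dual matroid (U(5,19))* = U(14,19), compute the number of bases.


The dual of U(r,n) is U(n-r, n) = U(14,19).
Bases of U(14,19) are all (14)-element subsets.
|B(M*)| = (19 choose 14) = 11628.

11628


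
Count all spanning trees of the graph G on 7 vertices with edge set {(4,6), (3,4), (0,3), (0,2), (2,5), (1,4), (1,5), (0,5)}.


By Kirchhoff's matrix tree theorem, the number of spanning trees equals
the determinant of any cofactor of the Laplacian matrix L.
G has 7 vertices and 8 edges.
Computing the (6 x 6) cofactor determinant gives 14.

14


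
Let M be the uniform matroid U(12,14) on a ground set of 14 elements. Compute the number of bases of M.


Bases of U(12,14) are all 12-element subsets of the 14-element ground set.
Number of bases = C(14,12).
C(14,12) = 91.

91


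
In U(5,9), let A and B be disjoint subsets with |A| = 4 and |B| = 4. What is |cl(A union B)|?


|A union B| = 4 + 4 = 8 (disjoint).
In U(5,9), cl(S) = S if |S| < 5, else cl(S) = E.
Since 8 >= 5, cl(A union B) = E.
|cl(A union B)| = 9.

9


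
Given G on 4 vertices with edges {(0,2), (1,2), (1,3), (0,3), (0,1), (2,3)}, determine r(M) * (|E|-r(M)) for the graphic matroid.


r(M) = |V| - c = 4 - 1 = 3.
nullity = |E| - r(M) = 6 - 3 = 3.
Product = 3 * 3 = 9.

9


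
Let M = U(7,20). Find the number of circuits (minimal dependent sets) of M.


In U(7,20), circuits are the (8)-element subsets.
Any set of 8 elements is dependent, and removing any one element gives
an independent set of size 7, so it is a minimal dependent set.
Number of circuits = C(20,8) = 20! / (8! * 12!) = 125970.

125970


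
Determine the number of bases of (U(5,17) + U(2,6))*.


(M1+M2)* = M1* + M2*.
M1* = U(12,17), bases: C(17,12) = 6188.
M2* = U(4,6), bases: C(6,4) = 15.
|B(M*)| = 6188 * 15 = 92820.

92820


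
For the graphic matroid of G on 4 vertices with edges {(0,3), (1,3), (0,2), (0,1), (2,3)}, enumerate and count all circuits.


A circuit in a graphic matroid = edge set of a simple cycle.
G has 4 vertices and 5 edges.
Enumerating all minimal edge subsets forming cycles...
Total circuits found: 3.

3


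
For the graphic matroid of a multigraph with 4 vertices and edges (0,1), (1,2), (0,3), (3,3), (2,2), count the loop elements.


In a graphic matroid, a loop is a self-loop edge (u,u) with rank 0.
Examining all 5 edges for self-loops...
Self-loops found: (3,3), (2,2)
Number of loops = 2.

2


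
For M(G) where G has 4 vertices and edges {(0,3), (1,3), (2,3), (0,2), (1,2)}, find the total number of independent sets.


An independent set in a graphic matroid is an acyclic edge subset.
G has 4 vertices and 5 edges.
Enumerate all 2^5 = 32 subsets, checking for acyclicity.
Total independent sets = 24.

24


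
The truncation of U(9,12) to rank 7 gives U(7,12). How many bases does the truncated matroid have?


Truncating U(9,12) to rank 7 gives U(7,12).
Bases of U(7,12) are all 7-element subsets of 12 elements.
Number of bases = C(12,7) = 12! / (7! * 5!) = 792.

792


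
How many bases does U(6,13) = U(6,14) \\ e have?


Deleting e from U(6,14) gives U(6,13) since n > r.
Bases of U(6,13) = (13 choose 6) = 1716.

1716


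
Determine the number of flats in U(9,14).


Flats of U(9,14): every subset of size < 9 is a flat, plus E itself.
Count = (14 choose 0) + (14 choose 1) + (14 choose 2) + (14 choose 3) + (14 choose 4) + (14 choose 5) + (14 choose 6) + (14 choose 7) + (14 choose 8) + 1
     = 1 + 14 + 91 + 364 + 1001 + 2002 + 3003 + 3432 + 3003 + 1
     = 12912.

12912


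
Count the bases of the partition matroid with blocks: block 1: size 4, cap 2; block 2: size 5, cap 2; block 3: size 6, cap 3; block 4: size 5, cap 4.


A basis picks exactly ci elements from block i.
Number of bases = product of C(|Si|, ci).
= C(4,2) * C(5,2) * C(6,3) * C(5,4)
= 6 * 10 * 20 * 5
= 6000.

6000


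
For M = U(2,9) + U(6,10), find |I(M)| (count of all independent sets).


For a direct sum, |I(M1+M2)| = |I(M1)| * |I(M2)|.
|I(U(2,9))| = sum C(9,k) for k=0..2 = 46.
|I(U(6,10))| = sum C(10,k) for k=0..6 = 848.
Total = 46 * 848 = 39008.

39008


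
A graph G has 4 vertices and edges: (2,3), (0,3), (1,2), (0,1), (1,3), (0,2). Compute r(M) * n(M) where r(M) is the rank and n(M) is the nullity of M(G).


r(M) = |V| - c = 4 - 1 = 3.
nullity = |E| - r(M) = 6 - 3 = 3.
Product = 3 * 3 = 9.

9


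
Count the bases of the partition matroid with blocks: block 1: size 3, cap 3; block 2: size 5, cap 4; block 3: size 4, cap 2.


A basis picks exactly ci elements from block i.
Number of bases = product of C(|Si|, ci).
= C(3,3) * C(5,4) * C(4,2)
= 1 * 5 * 6
= 30.

30


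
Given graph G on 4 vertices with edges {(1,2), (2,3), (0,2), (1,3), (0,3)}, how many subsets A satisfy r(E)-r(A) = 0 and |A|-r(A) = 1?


R(x,y) = sum over A in 2^E of x^(r(E)-r(A)) * y^(|A|-r(A)).
G has 4 vertices, 5 edges. r(E) = 3.
Enumerate all 2^5 = 32 subsets.
Count subsets with r(E)-r(A)=0 and |A|-r(A)=1: 5.

5


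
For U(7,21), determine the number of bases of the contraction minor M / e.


Contracting e from U(7,21) gives U(6,20).
Bases of U(6,20) = C(20,6) = 20! / (6! * 14!) = 38760.

38760


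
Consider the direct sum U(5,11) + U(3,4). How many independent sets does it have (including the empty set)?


For a direct sum, |I(M1+M2)| = |I(M1)| * |I(M2)|.
|I(U(5,11))| = sum C(11,k) for k=0..5 = 1024.
|I(U(3,4))| = sum C(4,k) for k=0..3 = 15.
Total = 1024 * 15 = 15360.

15360


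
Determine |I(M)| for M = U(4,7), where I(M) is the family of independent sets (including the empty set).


Independent sets of U(4,7) are all subsets of size <= 4.
Count = (7 choose 0) + (7 choose 1) + (7 choose 2) + (7 choose 3) + (7 choose 4)
     = 1 + 7 + 21 + 35 + 35
     = 99.

99


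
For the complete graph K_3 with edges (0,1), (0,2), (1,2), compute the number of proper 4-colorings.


P(K_3, k) = k(k-1)(k-2)...(k-2).
P(4) = (4) * (3) * (2) = 24.

24


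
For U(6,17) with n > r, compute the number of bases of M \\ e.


Deleting e from U(6,17) gives U(6,16) since n > r.
Bases of U(6,16) = (16 choose 6) = 8008.

8008


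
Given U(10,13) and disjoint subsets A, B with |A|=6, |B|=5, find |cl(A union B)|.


|A union B| = 6 + 5 = 11 (disjoint).
In U(10,13), cl(S) = S if |S| < 10, else cl(S) = E.
Since 11 >= 10, cl(A union B) = E.
|cl(A union B)| = 13.

13


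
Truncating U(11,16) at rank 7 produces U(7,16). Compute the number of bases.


Truncating U(11,16) to rank 7 gives U(7,16).
Bases of U(7,16) are all 7-element subsets of 16 elements.
Number of bases = (16 choose 7) = 11440.

11440


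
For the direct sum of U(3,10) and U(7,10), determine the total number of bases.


Bases of a direct sum M1 + M2: |B| = |B(M1)| * |B(M2)|.
|B(U(3,10))| = C(10,3) = 120.
|B(U(7,10))| = C(10,7) = 120.
Total bases = 120 * 120 = 14400.

14400


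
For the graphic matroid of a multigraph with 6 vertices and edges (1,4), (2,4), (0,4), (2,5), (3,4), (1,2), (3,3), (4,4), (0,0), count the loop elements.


In a graphic matroid, a loop is a self-loop edge (u,u) with rank 0.
Examining all 9 edges for self-loops...
Self-loops found: (3,3), (4,4), (0,0)
Number of loops = 3.

3


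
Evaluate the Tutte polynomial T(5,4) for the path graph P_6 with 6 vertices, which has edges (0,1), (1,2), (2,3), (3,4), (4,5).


A path on 6 vertices is a tree with 5 edges.
T(x,y) = x^(5) for any tree.
T(5,4) = 5^5 = 3125.

3125


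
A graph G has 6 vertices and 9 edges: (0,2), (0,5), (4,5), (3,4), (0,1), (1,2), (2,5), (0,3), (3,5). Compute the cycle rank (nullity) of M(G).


Cycle rank (nullity) = |E| - r(M) = |E| - (|V| - c).
|E| = 9, |V| = 6, c = 1.
Nullity = 9 - (6 - 1) = 9 - 5 = 4.

4


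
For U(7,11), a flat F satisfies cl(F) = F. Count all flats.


Flats of U(7,11): every subset of size < 7 is a flat, plus E itself.
Count = C(11,0) + C(11,1) + C(11,2) + C(11,3) + C(11,4) + C(11,5) + C(11,6) + 1
     = 1 + 11 + 55 + 165 + 330 + 462 + 462 + 1
     = 1487.

1487


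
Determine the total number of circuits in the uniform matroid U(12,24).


In U(12,24), circuits are the (13)-element subsets.
Any set of 13 elements is dependent, and removing any one element gives
an independent set of size 12, so it is a minimal dependent set.
Number of circuits = C(24,13) = 2496144.

2496144


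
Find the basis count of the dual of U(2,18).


The dual of U(r,n) is U(n-r, n) = U(16,18).
Bases of U(16,18) are all (16)-element subsets.
|B(M*)| = (18 choose 16) = 153.

153


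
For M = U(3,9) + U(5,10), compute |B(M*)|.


(M1+M2)* = M1* + M2*.
M1* = U(6,9), bases: C(9,6) = 84.
M2* = U(5,10), bases: C(10,5) = 252.
|B(M*)| = 84 * 252 = 21168.

21168


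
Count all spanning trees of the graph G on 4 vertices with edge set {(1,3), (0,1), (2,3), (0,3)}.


By Kirchhoff's matrix tree theorem, the number of spanning trees equals
the determinant of any cofactor of the Laplacian matrix L.
G has 4 vertices and 4 edges.
Computing the (3 x 3) cofactor determinant gives 3.

3


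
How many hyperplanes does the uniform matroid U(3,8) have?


Hyperplanes of U(3,8) are flats of rank 2.
In a uniform matroid, these are exactly the (2)-element subsets.
Count = C(8,2) = 8! / (2! * 6!) = 28.

28


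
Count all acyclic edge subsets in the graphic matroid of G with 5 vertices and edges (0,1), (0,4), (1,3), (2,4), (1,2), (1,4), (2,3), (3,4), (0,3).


An independent set in a graphic matroid is an acyclic edge subset.
G has 5 vertices and 9 edges.
Enumerate all 2^9 = 512 subsets, checking for acyclicity.
Total independent sets = 198.

198


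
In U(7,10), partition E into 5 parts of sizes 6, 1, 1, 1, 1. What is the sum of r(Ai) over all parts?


r(Ai) = min(|Ai|, 7) for each part.
Sum = min(6,7) + min(1,7) + min(1,7) + min(1,7) + min(1,7)
    = 6 + 1 + 1 + 1 + 1
    = 10.

10


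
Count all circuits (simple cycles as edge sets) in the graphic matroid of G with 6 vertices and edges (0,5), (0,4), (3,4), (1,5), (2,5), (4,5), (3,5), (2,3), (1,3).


A circuit in a graphic matroid = edge set of a simple cycle.
G has 6 vertices and 9 edges.
Enumerating all minimal edge subsets forming cycles...
Total circuits found: 10.

10


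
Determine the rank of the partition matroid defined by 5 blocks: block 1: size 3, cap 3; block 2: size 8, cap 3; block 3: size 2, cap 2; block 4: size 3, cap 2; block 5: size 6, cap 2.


Rank of a partition matroid = sum of min(|Si|, ci) for each block.
= min(3,3) + min(8,3) + min(2,2) + min(3,2) + min(6,2)
= 3 + 3 + 2 + 2 + 2
= 12.

12


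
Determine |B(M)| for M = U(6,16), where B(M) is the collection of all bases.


Bases of U(6,16) are all 6-element subsets of the 16-element ground set.
Number of bases = C(16,6).
C(16,6) = 8008.

8008


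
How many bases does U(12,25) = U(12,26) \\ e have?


Deleting e from U(12,26) gives U(12,25) since n > r.
Bases of U(12,25) = C(25,12) = 25! / (12! * 13!) = 5200300.

5200300


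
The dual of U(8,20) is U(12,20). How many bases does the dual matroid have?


The dual of U(r,n) is U(n-r, n) = U(12,20).
Bases of U(12,20) are all (12)-element subsets.
|B(M*)| = C(20,12) = 125970.

125970


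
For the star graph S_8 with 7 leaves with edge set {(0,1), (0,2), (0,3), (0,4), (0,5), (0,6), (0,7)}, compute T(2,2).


A star on 8 vertices is a tree with 7 edges.
T(x,y) = x^(7) for any tree.
T(2,2) = 2^7 = 128.

128


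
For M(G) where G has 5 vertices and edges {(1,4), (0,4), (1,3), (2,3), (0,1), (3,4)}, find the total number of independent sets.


An independent set in a graphic matroid is an acyclic edge subset.
G has 5 vertices and 6 edges.
Enumerate all 2^6 = 64 subsets, checking for acyclicity.
Total independent sets = 48.

48


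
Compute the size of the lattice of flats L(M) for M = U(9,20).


Flats of U(9,20): every subset of size < 9 is a flat, plus E itself.
Count = (20 choose 0) + (20 choose 1) + (20 choose 2) + (20 choose 3) + (20 choose 4) + (20 choose 5) + (20 choose 6) + (20 choose 7) + (20 choose 8) + 1
     = 1 + 20 + 190 + 1140 + 4845 + 15504 + 38760 + 77520 + 125970 + 1
     = 263951.

263951


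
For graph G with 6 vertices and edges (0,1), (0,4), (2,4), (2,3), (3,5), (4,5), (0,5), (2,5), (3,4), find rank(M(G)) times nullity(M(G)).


r(M) = |V| - c = 6 - 1 = 5.
nullity = |E| - r(M) = 9 - 5 = 4.
Product = 5 * 4 = 20.

20


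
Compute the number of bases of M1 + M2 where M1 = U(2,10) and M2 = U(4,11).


Bases of a direct sum M1 + M2: |B| = |B(M1)| * |B(M2)|.
|B(U(2,10))| = C(10,2) = 45.
|B(U(4,11))| = C(11,4) = 330.
Total bases = 45 * 330 = 14850.

14850


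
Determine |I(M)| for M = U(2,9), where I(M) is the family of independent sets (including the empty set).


Independent sets of U(2,9) are all subsets of size <= 2.
Count = C(9,0) + C(9,1) + C(9,2)
     = 1 + 9 + 36
     = 46.

46


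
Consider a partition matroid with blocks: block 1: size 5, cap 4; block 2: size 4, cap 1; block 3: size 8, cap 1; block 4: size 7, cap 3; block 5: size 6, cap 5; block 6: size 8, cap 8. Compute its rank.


Rank of a partition matroid = sum of min(|Si|, ci) for each block.
= min(5,4) + min(4,1) + min(8,1) + min(7,3) + min(6,5) + min(8,8)
= 4 + 1 + 1 + 3 + 5 + 8
= 22.

22


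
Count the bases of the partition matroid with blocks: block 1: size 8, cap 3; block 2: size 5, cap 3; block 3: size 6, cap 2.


A basis picks exactly ci elements from block i.
Number of bases = product of C(|Si|, ci).
= C(8,3) * C(5,3) * C(6,2)
= 56 * 10 * 15
= 8400.

8400


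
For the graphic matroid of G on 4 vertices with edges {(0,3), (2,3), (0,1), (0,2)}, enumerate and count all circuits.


A circuit in a graphic matroid = edge set of a simple cycle.
G has 4 vertices and 4 edges.
Enumerating all minimal edge subsets forming cycles...
Total circuits found: 1.

1


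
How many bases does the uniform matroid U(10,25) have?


Bases of U(10,25) are all 10-element subsets of the 25-element ground set.
Number of bases = C(25,10).
C(25,10) = 25! / (10! * 15!) = 3268760.

3268760


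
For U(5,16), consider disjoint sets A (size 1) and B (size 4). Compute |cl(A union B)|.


|A union B| = 1 + 4 = 5 (disjoint).
In U(5,16), cl(S) = S if |S| < 5, else cl(S) = E.
Since 5 >= 5, cl(A union B) = E.
|cl(A union B)| = 16.

16


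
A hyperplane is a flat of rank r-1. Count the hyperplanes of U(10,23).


Hyperplanes of U(10,23) are flats of rank 9.
In a uniform matroid, these are exactly the (9)-element subsets.
Count = C(23,9) = 817190.

817190


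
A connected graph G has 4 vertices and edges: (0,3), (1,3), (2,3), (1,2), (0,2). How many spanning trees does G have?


By Kirchhoff's matrix tree theorem, the number of spanning trees equals
the determinant of any cofactor of the Laplacian matrix L.
G has 4 vertices and 5 edges.
Computing the (3 x 3) cofactor determinant gives 8.

8


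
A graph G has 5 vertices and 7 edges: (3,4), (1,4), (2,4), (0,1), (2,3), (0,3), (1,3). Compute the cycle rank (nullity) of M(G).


Cycle rank (nullity) = |E| - r(M) = |E| - (|V| - c).
|E| = 7, |V| = 5, c = 1.
Nullity = 7 - (5 - 1) = 7 - 4 = 3.

3


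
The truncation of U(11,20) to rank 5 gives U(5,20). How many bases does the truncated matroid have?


Truncating U(11,20) to rank 5 gives U(5,20).
Bases of U(5,20) are all 5-element subsets of 20 elements.
Number of bases = C(20,5) = 20! / (5! * 15!) = 15504.

15504


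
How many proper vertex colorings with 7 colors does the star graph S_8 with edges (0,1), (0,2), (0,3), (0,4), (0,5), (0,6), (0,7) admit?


P(tree, k) = k * (k-1)^(7) for any tree on 8 vertices.
P(7) = 7 * 6^7 = 7 * 279936 = 1959552.

1959552


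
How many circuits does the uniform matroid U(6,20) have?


In U(6,20), circuits are the (7)-element subsets.
Any set of 7 elements is dependent, and removing any one element gives
an independent set of size 6, so it is a minimal dependent set.
Number of circuits = C(20,7) = 20! / (7! * 13!) = 77520.

77520


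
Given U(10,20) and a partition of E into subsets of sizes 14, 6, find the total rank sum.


r(Ai) = min(|Ai|, 10) for each part.
Sum = min(14,10) + min(6,10)
    = 10 + 6
    = 16.

16
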